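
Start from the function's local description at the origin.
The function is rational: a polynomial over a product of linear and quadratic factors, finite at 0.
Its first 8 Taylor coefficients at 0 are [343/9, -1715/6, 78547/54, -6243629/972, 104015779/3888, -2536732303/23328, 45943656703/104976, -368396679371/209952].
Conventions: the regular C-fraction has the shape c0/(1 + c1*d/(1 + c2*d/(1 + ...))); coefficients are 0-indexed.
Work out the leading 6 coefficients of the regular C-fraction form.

The regular C-fraction coefficients are [343/9, 15/2, -217/90, 1981/1395, -140315/315828, 36087751/40843692].

Taylor coefficients (read off): a_0 = 343/9, a_1 = -1715/6, a_2 = 78547/54, a_3 = -6243629/972, a_4 = 104015779/3888, a_5 = -2536732303/23328.
c0 = a_0 = 343/9. Peel one level at a time: if S = 1 + c*d/S' with S'(0) = 1, then c is the d-coefficient of S and S' = c*d/(S - 1).
S_1 = c0/f = 1 + (15/2)*d + (217/12)*d^2 + ...; c1 = 15/2.
S_2 = c1*d/(S_1 - 1) = 1 + (-217/90)*d + (13867/4050)*d^2 + ...; c2 = -217/90.
S_3 = c2*d/(S_2 - 1) = 1 + (1981/1395)*d + (196441/311364)*d^2 + ...; c3 = 1981/1395.
S_4 = c3*d/(S_3 - 1) = 1 + (-140315/315828)*d + (40744235/103795344)*d^2 + ...; c4 = -140315/315828.
S_5 = c4*d/(S_4 - 1) = 1 + (36087751/40843692)*d + ...; c5 = 36087751/40843692.


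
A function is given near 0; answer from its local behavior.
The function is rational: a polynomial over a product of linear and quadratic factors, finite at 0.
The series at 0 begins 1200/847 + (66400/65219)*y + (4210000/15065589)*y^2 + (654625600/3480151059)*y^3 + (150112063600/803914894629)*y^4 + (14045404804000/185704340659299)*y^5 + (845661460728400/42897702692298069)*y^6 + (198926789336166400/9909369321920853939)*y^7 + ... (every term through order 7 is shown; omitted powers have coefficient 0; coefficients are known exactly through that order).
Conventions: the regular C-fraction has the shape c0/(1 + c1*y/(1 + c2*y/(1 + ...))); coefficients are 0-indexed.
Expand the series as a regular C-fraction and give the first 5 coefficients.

Taylor coefficients (read off): a_0 = 1200/847, a_1 = 66400/65219, a_2 = 4210000/15065589, a_3 = 654625600/3480151059, a_4 = 150112063600/803914894629.
c0 = a_0 = 1200/847. Peel one level at a time: if S = 1 + c*y/S' with S'(0) = 1, then c is the y-coefficient of S and S' = c*y/(S - 1).
S_1 = c0/f = 1 + (-166/231)*y + (811/2541)*y^2 + ...; c1 = -166/231.
S_2 = c1*y/(S_1 - 1) = 1 + (811/1826)*y + (-364839/3334276)*y^2 + ...; c2 = 811/1826.
S_3 = c2*y/(S_2 - 1) = 1 + (364839/1480886)*y + (191950/657721)*y^2 + ...; c3 = 364839/1480886.
S_4 = c3*y/(S_3 - 1) = 1 + (-350500700/295884429)*y + ...; c4 = -350500700/295884429.

The regular C-fraction coefficients are [1200/847, -166/231, 811/1826, 364839/1480886, -350500700/295884429].


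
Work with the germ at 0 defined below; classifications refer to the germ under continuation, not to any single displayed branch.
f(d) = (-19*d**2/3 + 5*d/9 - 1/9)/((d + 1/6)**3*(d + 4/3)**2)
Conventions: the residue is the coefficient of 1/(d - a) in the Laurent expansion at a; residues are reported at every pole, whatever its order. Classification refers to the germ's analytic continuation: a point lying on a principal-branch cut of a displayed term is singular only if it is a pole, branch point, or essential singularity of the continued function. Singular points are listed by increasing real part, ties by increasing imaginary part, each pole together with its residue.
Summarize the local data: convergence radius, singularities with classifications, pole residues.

Denominator factor (d + 4/3)^2: pole of order 2 at -4/3, modulus 4/3.
Denominator factor (d + 1/6)^3: pole of order 3 at -1/6, modulus 1/6.
The radius of convergence is the smallest modulus among the singular points: 1/6.
At the order-2 pole -4/3 set g(d) = (d - (-4/3))^2*f(d) = (-19*d**2/3 + 5*d/9 - 1/9)/(d + 1/6)**3.
Order-2 pole: residue = g'(a); g'(-4/3) = 20712/2401, so the residue is 20712/2401.
At the order-3 pole -1/6 set g(d) = (d - (-1/6))^3*f(d) = (-19*d**2/3 + 5*d/9 - 1/9)/(d + 4/3)**2.
Order-3 pole: residue = g''(a)/2; g''(-1/6) = -41424/2401, so the residue is -20712/2401.
List the singular points by increasing real part (a conjugate pair: the negative imaginary part first).

Radius of convergence at 0: 1/6.
At -4/3: a pole of order 2; residue 20712/2401.
At -1/6: a pole of order 3; residue -20712/2401.


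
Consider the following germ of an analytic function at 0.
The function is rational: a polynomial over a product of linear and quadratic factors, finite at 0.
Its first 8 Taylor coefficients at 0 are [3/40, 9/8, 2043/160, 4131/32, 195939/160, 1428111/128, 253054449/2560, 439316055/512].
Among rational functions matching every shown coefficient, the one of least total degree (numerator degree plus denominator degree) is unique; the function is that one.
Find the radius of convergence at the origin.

The radius of convergence is -5 + (1/3)*sqrt(237).

No rational of total degree below 4 reproduces all 8 coefficients; solving the [0/4] Pade equations on them gives f(μ) = 2/(15*(μ**2 + 10*μ - 4/3)**2), whose expansion matches every shown term.
Denominator factor (μ**2 + 10*μ - 4/3)^2: discriminant 316/3, real irrational roots -5 + (1/3)*sqrt(237) and -5 - (1/3)*sqrt(237); poles of order 2, moduli -5 + (1/3)*sqrt(237) and 5 + (1/3)*sqrt(237).
The radius of convergence is the smallest modulus among the singular points: -5 + (1/3)*sqrt(237).


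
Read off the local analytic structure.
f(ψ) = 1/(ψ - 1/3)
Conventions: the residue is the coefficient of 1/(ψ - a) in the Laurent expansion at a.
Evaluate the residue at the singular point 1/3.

The residue is 1.

At the order-1 pole 1/3 set g(ψ) = (ψ - (1/3))*f(ψ) = 1.
Simple pole: residue = g(a) at a = 1/3, which is 1.


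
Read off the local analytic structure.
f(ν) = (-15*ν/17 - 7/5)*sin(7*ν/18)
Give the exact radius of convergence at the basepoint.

The factor sin(7*ν/18) is entire and contributes no finite singular point.
The polynomial part has no poles.
No finite singular points: the Taylor series at 0 converges everywhere.

The radius of convergence is infinite.


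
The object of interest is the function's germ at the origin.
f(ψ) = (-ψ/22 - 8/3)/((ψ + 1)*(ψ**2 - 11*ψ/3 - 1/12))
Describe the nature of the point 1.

The point is a regular point.

Denominator factors: ψ**2 - 11*ψ/3 - 1/12 = -11/4 at ψ = 1; ψ + 1 = 2 at ψ = 1 — none vanishes.
So the germ continues analytically to 1.


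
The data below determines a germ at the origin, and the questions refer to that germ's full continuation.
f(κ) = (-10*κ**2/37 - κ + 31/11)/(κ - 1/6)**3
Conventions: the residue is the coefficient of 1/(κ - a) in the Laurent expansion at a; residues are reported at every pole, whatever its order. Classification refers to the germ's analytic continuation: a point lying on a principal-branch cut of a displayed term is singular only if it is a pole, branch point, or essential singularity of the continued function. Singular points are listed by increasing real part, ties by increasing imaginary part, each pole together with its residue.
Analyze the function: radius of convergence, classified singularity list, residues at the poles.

Radius of convergence at 0: 1/6.
At 1/6: a pole of order 3; residue -10/37.

Denominator factor (κ - 1/6)^3: pole of order 3 at 1/6, modulus 1/6.
The radius of convergence is the smallest modulus among the singular points: 1/6.
At the order-3 pole 1/6 set g(κ) = (κ - (1/6))^3*f(κ) = -10*κ**2/37 - κ + 31/11.
Order-3 pole: residue = g''(a)/2; g''(1/6) = -20/37, so the residue is -10/37.


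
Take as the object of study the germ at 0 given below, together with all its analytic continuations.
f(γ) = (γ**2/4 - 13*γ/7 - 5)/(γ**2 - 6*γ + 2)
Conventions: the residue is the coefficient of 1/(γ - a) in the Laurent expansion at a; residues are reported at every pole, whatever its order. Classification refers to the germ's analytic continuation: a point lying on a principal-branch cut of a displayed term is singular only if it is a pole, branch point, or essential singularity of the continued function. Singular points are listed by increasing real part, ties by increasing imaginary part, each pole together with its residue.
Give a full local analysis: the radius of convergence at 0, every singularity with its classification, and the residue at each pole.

Radius of convergence at 0: 3 - sqrt(7).
At 3 - sqrt(7): a pole of order 1; residue -5/28 + (23/49)*sqrt(7).
At 3 + sqrt(7): a pole of order 1; residue -5/28 - (23/49)*sqrt(7).

Denominator factor (γ**2 - 6*γ + 2): discriminant 28, real irrational roots 3 + sqrt(7) and 3 - sqrt(7); poles of order 1, moduli 3 + sqrt(7) and 3 - sqrt(7).
The radius of convergence is the smallest modulus among the singular points: 3 - sqrt(7).
The factor γ**2 - 6*γ + 2 splits as (γ - a)(γ - a') with a = 3 - sqrt(7), a' = 3 + sqrt(7). At the order-1 pole a set g(γ) = (γ - a)*f(γ) = [γ**2/4 - 13*γ/7 - 5] / (γ - a').
Simple pole: residue = g(a) at a = 3 - sqrt(7), which is -5/28 + (23/49)*sqrt(7).
The factor γ**2 - 6*γ + 2 splits as (γ - a)(γ - a') with a = 3 + sqrt(7), a' = 3 - sqrt(7). At the order-1 pole a set g(γ) = (γ - a)*f(γ) = [γ**2/4 - 13*γ/7 - 5] / (γ - a').
Simple pole: residue = g(a) at a = 3 + sqrt(7), which is -5/28 - (23/49)*sqrt(7).
List the singular points by increasing real part (a conjugate pair: the negative imaginary part first).


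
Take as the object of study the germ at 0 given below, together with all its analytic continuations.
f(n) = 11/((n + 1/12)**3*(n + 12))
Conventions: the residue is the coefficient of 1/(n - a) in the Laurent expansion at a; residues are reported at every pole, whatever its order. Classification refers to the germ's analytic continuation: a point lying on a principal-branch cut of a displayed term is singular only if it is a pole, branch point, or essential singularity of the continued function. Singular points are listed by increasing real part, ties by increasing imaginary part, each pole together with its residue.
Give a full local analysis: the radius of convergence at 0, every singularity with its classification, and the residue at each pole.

Radius of convergence at 0: 1/12.
At -12: a pole of order 1; residue -1728/265837.
At -1/12: a pole of order 3; residue 1728/265837.

Denominator factor (n + 1/12)^3: pole of order 3 at -1/12, modulus 1/12.
Denominator factor (n + 12): pole of order 1 at -12, modulus 12.
The radius of convergence is the smallest modulus among the singular points: 1/12.
At the order-1 pole -12 set g(n) = (n - (-12))*f(n) = 11/(n + 1/12)**3.
Simple pole: residue = g(a) at a = -12, which is -1728/265837.
At the order-3 pole -1/12 set g(n) = (n - (-1/12))^3*f(n) = 11/(n + 12).
Order-3 pole: residue = g''(a)/2; g''(-1/12) = 3456/265837, so the residue is 1728/265837.
List the singular points by increasing real part (a conjugate pair: the negative imaginary part first).


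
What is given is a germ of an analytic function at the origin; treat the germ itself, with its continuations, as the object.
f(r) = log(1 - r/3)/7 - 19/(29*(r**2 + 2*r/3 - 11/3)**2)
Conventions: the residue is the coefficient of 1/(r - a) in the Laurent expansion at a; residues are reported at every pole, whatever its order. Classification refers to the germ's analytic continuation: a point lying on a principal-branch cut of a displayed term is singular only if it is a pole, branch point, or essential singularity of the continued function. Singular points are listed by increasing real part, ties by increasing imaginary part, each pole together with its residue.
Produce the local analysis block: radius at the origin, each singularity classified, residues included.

Denominator factor (r**2 + 2*r/3 - 11/3)^2: discriminant 136/9, real irrational roots -1/3 + (1/3)*sqrt(34) and -1/3 - (1/3)*sqrt(34); poles of order 2, moduli -1/3 + (1/3)*sqrt(34) and 1/3 + (1/3)*sqrt(34).
Branch term (1/7)*log(1 - r/(3)): its argument vanishes at r = 3, a logarithmic branch point, modulus 3.
The radius of convergence is the smallest modulus among the singular points: -1/3 + (1/3)*sqrt(34).
The branch term is analytic at -1/3 - (1/3)*sqrt(34) and contributes nothing to the residue; only the rational part matters.
The factor r**2 + 2*r/3 - 11/3 splits as (r - a)(r - a') with a = -1/3 - (1/3)*sqrt(34), a' = -1/3 + (1/3)*sqrt(34). At the order-2 pole a set g(r) = (r - a)^2*(rational part) = [-19/29] / (r - a')^2.
Order-2 pole: residue = g'(a); g'(-1/3 - (1/3)*sqrt(34)) = -(513/134096)*sqrt(34), so the residue is -(513/134096)*sqrt(34).
The branch term is analytic at -1/3 + (1/3)*sqrt(34) and contributes nothing to the residue; only the rational part matters.
The factor r**2 + 2*r/3 - 11/3 splits as (r - a)(r - a') with a = -1/3 + (1/3)*sqrt(34), a' = -1/3 - (1/3)*sqrt(34). At the order-2 pole a set g(r) = (r - a)^2*(rational part) = [-19/29] / (r - a')^2.
Order-2 pole: residue = g'(a); g'(-1/3 + (1/3)*sqrt(34)) = (513/134096)*sqrt(34), so the residue is (513/134096)*sqrt(34).
List the singular points by increasing real part (a conjugate pair: the negative imaginary part first).

Radius of convergence at 0: -1/3 + (1/3)*sqrt(34).
At -1/3 - (1/3)*sqrt(34): a pole of order 2; residue -(513/134096)*sqrt(34).
At -1/3 + (1/3)*sqrt(34): a pole of order 2; residue (513/134096)*sqrt(34).
At 3: a logarithmic branch point.


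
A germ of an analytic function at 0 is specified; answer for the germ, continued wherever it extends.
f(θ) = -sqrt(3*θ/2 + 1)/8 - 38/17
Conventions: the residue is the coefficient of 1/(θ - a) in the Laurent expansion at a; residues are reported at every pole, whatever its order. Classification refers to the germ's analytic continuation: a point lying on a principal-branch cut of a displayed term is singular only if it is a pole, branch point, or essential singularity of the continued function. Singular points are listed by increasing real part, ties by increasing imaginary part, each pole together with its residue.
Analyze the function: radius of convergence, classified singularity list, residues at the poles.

Radius of convergence at 0: 2/3.
At -2/3: an algebraic (square-root) branch point.

Branch term (-1/8)*sqrt(1 - θ/(-2/3)): its argument vanishes at θ = -2/3, a square-root branch point, modulus 2/3.
The radius of convergence is the smallest modulus among the singular points: 2/3.


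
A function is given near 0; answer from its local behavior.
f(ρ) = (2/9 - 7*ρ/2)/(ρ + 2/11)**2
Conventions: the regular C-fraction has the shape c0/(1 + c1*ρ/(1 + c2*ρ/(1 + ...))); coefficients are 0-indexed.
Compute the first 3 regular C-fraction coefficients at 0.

The regular C-fraction coefficients are [121/18, 107/4, -7225/428].

Taylor coefficients (expand at 0): a_0 = 121/18, a_1 = -12947/72, a_2 = 5324/3.
c0 = a_0 = 121/18. Peel one level at a time: if S = 1 + c*ρ/S' with S'(0) = 1, then c is the ρ-coefficient of S and S' = c*ρ/(S - 1).
S_1 = c0/f = 1 + (107/4)*ρ + (7225/16)*ρ^2 + ...; c1 = 107/4.
S_2 = c1*ρ/(S_1 - 1) = 1 + (-7225/428)*ρ + ...; c2 = -7225/428.


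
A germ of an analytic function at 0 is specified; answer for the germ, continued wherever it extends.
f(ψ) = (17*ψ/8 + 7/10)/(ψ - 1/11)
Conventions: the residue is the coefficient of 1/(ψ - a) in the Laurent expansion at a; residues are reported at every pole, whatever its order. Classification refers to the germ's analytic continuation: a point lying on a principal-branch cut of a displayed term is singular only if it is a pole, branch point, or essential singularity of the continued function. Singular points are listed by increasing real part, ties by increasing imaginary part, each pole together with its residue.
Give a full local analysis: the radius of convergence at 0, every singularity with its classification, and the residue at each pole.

Radius of convergence at 0: 1/11.
At 1/11: a pole of order 1; residue 393/440.

Denominator factor (ψ - 1/11): pole of order 1 at 1/11, modulus 1/11.
The radius of convergence is the smallest modulus among the singular points: 1/11.
At the order-1 pole 1/11 set g(ψ) = (ψ - (1/11))*f(ψ) = 17*ψ/8 + 7/10.
Simple pole: residue = g(a) at a = 1/11, which is 393/440.


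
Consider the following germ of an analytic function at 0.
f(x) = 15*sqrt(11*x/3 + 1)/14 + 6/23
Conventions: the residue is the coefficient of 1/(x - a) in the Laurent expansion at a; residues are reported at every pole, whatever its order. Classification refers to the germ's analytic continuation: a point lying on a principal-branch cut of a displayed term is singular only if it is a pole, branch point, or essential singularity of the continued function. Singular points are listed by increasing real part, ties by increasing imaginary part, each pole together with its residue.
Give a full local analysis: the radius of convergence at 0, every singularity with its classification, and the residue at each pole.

Radius of convergence at 0: 3/11.
At -3/11: an algebraic (square-root) branch point.

Branch term (15/14)*sqrt(1 - x/(-3/11)): its argument vanishes at x = -3/11, a square-root branch point, modulus 3/11.
The radius of convergence is the smallest modulus among the singular points: 3/11.


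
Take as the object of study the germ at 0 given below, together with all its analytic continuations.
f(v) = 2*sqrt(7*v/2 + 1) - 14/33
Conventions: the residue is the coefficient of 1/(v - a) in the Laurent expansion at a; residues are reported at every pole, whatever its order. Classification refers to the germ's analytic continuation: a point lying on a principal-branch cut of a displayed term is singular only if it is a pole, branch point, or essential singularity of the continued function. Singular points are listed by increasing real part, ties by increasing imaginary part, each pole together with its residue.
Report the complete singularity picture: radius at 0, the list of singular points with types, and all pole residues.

Radius of convergence at 0: 2/7.
At -2/7: an algebraic (square-root) branch point.

Branch term (2)*sqrt(1 - v/(-2/7)): its argument vanishes at v = -2/7, a square-root branch point, modulus 2/7.
The radius of convergence is the smallest modulus among the singular points: 2/7.


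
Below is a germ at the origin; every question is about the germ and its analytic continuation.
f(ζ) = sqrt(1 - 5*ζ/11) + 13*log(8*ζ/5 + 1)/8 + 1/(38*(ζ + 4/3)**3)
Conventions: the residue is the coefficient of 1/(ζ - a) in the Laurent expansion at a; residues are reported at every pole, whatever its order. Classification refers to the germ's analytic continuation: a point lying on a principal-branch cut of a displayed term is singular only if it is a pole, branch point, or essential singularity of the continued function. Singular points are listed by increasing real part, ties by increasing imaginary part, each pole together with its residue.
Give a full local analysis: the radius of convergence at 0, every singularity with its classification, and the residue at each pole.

Radius of convergence at 0: 5/8.
At -4/3: a pole of order 3; residue 0.
At -5/8: a logarithmic branch point.
At 11/5: an algebraic (square-root) branch point.

Denominator factor (ζ + 4/3)^3: pole of order 3 at -4/3, modulus 4/3.
Branch term (1)*sqrt(1 - ζ/(11/5)): its argument vanishes at ζ = 11/5, a square-root branch point, modulus 11/5.
Branch term (13/8)*log(1 - ζ/(-5/8)): its argument vanishes at ζ = -5/8, a logarithmic branch point, modulus 5/8.
The radius of convergence is the smallest modulus among the singular points: 5/8.
The branch terms are analytic at -4/3 and contribute nothing to the residue; only the rational part matters.
At the order-3 pole -4/3 set g(ζ) = (ζ - (-4/3))^3*(rational part) = 1/38.
Order-3 pole: residue = g''(a)/2; g''(-4/3) = 0, so the residue is 0.
List the singular points by increasing real part (a conjugate pair: the negative imaginary part first).


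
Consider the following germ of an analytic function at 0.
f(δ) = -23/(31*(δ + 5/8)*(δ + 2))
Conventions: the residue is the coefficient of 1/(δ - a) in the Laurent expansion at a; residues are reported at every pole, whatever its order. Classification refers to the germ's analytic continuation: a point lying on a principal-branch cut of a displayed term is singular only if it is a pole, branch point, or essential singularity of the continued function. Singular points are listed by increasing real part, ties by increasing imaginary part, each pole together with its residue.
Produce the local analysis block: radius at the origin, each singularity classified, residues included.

Radius of convergence at 0: 5/8.
At -2: a pole of order 1; residue 184/341.
At -5/8: a pole of order 1; residue -184/341.

Denominator factor (δ + 2): pole of order 1 at -2, modulus 2.
Denominator factor (δ + 5/8): pole of order 1 at -5/8, modulus 5/8.
The radius of convergence is the smallest modulus among the singular points: 5/8.
At the order-1 pole -2 set g(δ) = (δ - (-2))*f(δ) = -23/(31*(δ + 5/8)).
Simple pole: residue = g(a) at a = -2, which is 184/341.
At the order-1 pole -5/8 set g(δ) = (δ - (-5/8))*f(δ) = -23/(31*(δ + 2)).
Simple pole: residue = g(a) at a = -5/8, which is -184/341.
List the singular points by increasing real part (a conjugate pair: the negative imaginary part first).


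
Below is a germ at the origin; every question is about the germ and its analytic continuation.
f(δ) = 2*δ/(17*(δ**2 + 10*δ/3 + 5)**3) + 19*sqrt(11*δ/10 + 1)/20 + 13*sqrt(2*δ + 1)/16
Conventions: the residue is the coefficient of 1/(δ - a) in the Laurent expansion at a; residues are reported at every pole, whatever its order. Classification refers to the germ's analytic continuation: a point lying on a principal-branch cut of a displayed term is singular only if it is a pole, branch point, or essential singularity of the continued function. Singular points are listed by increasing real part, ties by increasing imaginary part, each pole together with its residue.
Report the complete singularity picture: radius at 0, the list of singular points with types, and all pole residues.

Denominator factor (δ**2 + 10*δ/3 + 5)^3: discriminant -80/9, complex-conjugate roots (-5/3) + ((2/3)*sqrt(5))*i and (-5/3) - ((2/3)*sqrt(5))*i; poles of order 3, moduli sqrt(5) and sqrt(5).
Branch term (19/20)*sqrt(1 - δ/(-10/11)): its argument vanishes at δ = -10/11, a square-root branch point, modulus 10/11.
Branch term (13/16)*sqrt(1 - δ/(-1/2)): its argument vanishes at δ = -1/2, a square-root branch point, modulus 1/2.
The radius of convergence is the smallest modulus among the singular points: 1/2.
The branch terms are analytic at (-5/3) - ((2/3)*sqrt(5))*i and contribute nothing to the residue; only the rational part matters.
The factor δ**2 + 10*δ/3 + 5 splits as (δ - a)(δ - a') with a = (-5/3) - ((2/3)*sqrt(5))*i, a' = (-5/3) + ((2/3)*sqrt(5))*i. At the order-3 pole a set g(δ) = (δ - a)^3*(rational part) = [2*δ/17] / (δ - a')^3.
Order-3 pole: residue = g''(a)/2; g''((-5/3) - ((2/3)*sqrt(5))*i) = -((243/54400)*sqrt(5))*i, so the residue is -((243/108800)*sqrt(5))*i.
The branch terms are analytic at (-5/3) + ((2/3)*sqrt(5))*i and contribute nothing to the residue; only the rational part matters.
The factor δ**2 + 10*δ/3 + 5 splits as (δ - a)(δ - a') with a = (-5/3) + ((2/3)*sqrt(5))*i, a' = (-5/3) - ((2/3)*sqrt(5))*i. At the order-3 pole a set g(δ) = (δ - a)^3*(rational part) = [2*δ/17] / (δ - a')^3.
Order-3 pole: residue = g''(a)/2; g''((-5/3) + ((2/3)*sqrt(5))*i) = ((243/54400)*sqrt(5))*i, so the residue is ((243/108800)*sqrt(5))*i.
List the singular points by increasing real part (a conjugate pair: the negative imaginary part first).

Radius of convergence at 0: 1/2.
At (-5/3) - ((2/3)*sqrt(5))*i: a pole of order 3; residue -((243/108800)*sqrt(5))*i.
At (-5/3) + ((2/3)*sqrt(5))*i: a pole of order 3; residue ((243/108800)*sqrt(5))*i.
At -10/11: an algebraic (square-root) branch point.
At -1/2: an algebraic (square-root) branch point.


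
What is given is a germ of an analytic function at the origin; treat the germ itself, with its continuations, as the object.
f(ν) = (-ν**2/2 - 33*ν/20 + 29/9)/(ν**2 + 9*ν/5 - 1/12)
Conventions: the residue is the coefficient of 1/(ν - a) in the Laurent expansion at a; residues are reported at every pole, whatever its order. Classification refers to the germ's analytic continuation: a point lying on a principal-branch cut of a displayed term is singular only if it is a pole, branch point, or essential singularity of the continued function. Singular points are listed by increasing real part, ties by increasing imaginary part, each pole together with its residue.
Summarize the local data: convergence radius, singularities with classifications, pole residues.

Radius of convergence at 0: -9/10 + (1/15)*sqrt(201).
At -9/10 - (1/15)*sqrt(201): a pole of order 1; residue -3/8 - (347/2412)*sqrt(201).
At -9/10 + (1/15)*sqrt(201): a pole of order 1; residue -3/8 + (347/2412)*sqrt(201).

Denominator factor (ν**2 + 9*ν/5 - 1/12): discriminant 268/75, real irrational roots -9/10 + (1/15)*sqrt(201) and -9/10 - (1/15)*sqrt(201); poles of order 1, moduli -9/10 + (1/15)*sqrt(201) and 9/10 + (1/15)*sqrt(201).
The radius of convergence is the smallest modulus among the singular points: -9/10 + (1/15)*sqrt(201).
The factor ν**2 + 9*ν/5 - 1/12 splits as (ν - a)(ν - a') with a = -9/10 - (1/15)*sqrt(201), a' = -9/10 + (1/15)*sqrt(201). At the order-1 pole a set g(ν) = (ν - a)*f(ν) = [-ν**2/2 - 33*ν/20 + 29/9] / (ν - a').
Simple pole: residue = g(a) at a = -9/10 - (1/15)*sqrt(201), which is -3/8 - (347/2412)*sqrt(201).
The factor ν**2 + 9*ν/5 - 1/12 splits as (ν - a)(ν - a') with a = -9/10 + (1/15)*sqrt(201), a' = -9/10 - (1/15)*sqrt(201). At the order-1 pole a set g(ν) = (ν - a)*f(ν) = [-ν**2/2 - 33*ν/20 + 29/9] / (ν - a').
Simple pole: residue = g(a) at a = -9/10 + (1/15)*sqrt(201), which is -3/8 + (347/2412)*sqrt(201).
List the singular points by increasing real part (a conjugate pair: the negative imaginary part first).


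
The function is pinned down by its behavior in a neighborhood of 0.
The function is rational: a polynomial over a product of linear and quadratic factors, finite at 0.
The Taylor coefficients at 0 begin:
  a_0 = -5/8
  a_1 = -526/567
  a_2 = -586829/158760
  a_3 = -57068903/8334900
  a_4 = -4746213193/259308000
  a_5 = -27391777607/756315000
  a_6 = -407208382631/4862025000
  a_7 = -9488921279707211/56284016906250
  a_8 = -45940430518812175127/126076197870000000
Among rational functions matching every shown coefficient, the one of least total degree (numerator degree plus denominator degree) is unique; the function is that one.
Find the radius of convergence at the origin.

No rational of total degree below 7 reproduces all 9 coefficients; solving the [1/6] Pade equations on them gives f(α) = (9/4 - 7*α/18)/((α**2 - 3*α - 5/2)*(α**2 + 12*α/7 - 6/5)**2), whose expansion matches every shown term.
Denominator factor (α**2 + 12*α/7 - 6/5)^2: discriminant 1896/245, real irrational roots -6/7 + (1/35)*sqrt(2370) and -6/7 - (1/35)*sqrt(2370); poles of order 2, moduli -6/7 + (1/35)*sqrt(2370) and 6/7 + (1/35)*sqrt(2370).
Denominator factor (α**2 - 3*α - 5/2): discriminant 19, real irrational roots 3/2 + (1/2)*sqrt(19) and 3/2 - (1/2)*sqrt(19); poles of order 1, moduli 3/2 + (1/2)*sqrt(19) and -3/2 + (1/2)*sqrt(19).
The radius of convergence is the smallest modulus among the singular points: -6/7 + (1/35)*sqrt(2370).

The radius of convergence is -6/7 + (1/35)*sqrt(2370).


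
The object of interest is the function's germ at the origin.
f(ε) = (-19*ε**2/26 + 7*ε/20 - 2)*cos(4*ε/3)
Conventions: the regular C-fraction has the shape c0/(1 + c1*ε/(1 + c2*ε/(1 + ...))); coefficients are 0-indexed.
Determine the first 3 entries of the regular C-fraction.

Taylor coefficients (expand at 0): a_0 = -2, a_1 = 7/20, a_2 = 245/234.
c0 = a_0 = -2. Peel one level at a time: if S = 1 + c*ε/S' with S'(0) = 1, then c is the ε-coefficient of S and S' = c*ε/(S - 1).
S_1 = c0/f = 1 + (7/40)*ε + (103733/187200)*ε^2 + ...; c1 = 7/40.
S_2 = c1*ε/(S_1 - 1) = 1 + (-14819/4680)*ε + ...; c2 = -14819/4680.

The regular C-fraction coefficients are [-2, 7/40, -14819/4680].


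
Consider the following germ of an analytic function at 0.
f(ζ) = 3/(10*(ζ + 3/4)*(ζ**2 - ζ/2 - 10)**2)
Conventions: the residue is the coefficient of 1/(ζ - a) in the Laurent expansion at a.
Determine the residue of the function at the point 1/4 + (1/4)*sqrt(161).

The residue is -192/105125 + (179328/2724945125)*sqrt(161).

The factor ζ**2 - ζ/2 - 10 splits as (ζ - a)(ζ - a') with a = 1/4 + (1/4)*sqrt(161), a' = 1/4 - (1/4)*sqrt(161). At the order-2 pole a set g(ζ) = (ζ - a)^2*f(ζ) = [3/(10*(ζ + 3/4))] / (ζ - a')^2.
Order-2 pole: residue = g'(a); g'(1/4 + (1/4)*sqrt(161)) = -192/105125 + (179328/2724945125)*sqrt(161), so the residue is -192/105125 + (179328/2724945125)*sqrt(161).


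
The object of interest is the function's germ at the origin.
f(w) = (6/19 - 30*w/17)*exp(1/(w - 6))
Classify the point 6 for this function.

The point is an essential singularity.

The exponent 1/(w - (6)) has a pole at 6, so exp(1/(w - (6))) takes every nonzero value near it: an essential singularity (not a pole of any order).


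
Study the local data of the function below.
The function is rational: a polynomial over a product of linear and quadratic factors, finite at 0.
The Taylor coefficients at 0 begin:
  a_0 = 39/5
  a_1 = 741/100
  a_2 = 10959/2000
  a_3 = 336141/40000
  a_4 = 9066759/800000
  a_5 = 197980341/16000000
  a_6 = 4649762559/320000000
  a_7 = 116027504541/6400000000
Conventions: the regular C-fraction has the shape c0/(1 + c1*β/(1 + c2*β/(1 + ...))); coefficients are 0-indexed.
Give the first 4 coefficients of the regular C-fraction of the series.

Taylor coefficients (read off): a_0 = 39/5, a_1 = 741/100, a_2 = 10959/2000, a_3 = 336141/40000.
c0 = a_0 = 39/5. Peel one level at a time: if S = 1 + c*β/S' with S'(0) = 1, then c is the β-coefficient of S and S' = c*β/(S - 1).
S_1 = c0/f = 1 + (-19/20)*β + (1/5)*β^2 + ...; c1 = -19/20.
S_2 = c1*β/(S_1 - 1) = 1 + (4/19)*β + (-212/361)*β^2 + ...; c2 = 4/19.
S_3 = c2*β/(S_2 - 1) = 1 + (53/19)*β + ...; c3 = 53/19.

The regular C-fraction coefficients are [39/5, -19/20, 4/19, 53/19].


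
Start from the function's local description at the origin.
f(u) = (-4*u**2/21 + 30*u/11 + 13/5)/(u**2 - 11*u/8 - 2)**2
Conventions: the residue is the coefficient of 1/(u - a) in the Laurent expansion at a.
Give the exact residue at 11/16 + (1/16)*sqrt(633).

The factor u**2 - 11*u/8 - 2 splits as (u - a)(u - a') with a = 11/16 + (1/16)*sqrt(633), a' = 11/16 - (1/16)*sqrt(633). At the order-2 pole a set g(u) = (u - a)^2*f(u) = [-4*u**2/21 + 30*u/11 + 13/5] / (u - a')^2.
Order-2 pole: residue = g'(a); g'(11/16 + (1/16)*sqrt(633)) = -(522112/42072345)*sqrt(633), so the residue is -(522112/42072345)*sqrt(633).

The residue is -(522112/42072345)*sqrt(633).


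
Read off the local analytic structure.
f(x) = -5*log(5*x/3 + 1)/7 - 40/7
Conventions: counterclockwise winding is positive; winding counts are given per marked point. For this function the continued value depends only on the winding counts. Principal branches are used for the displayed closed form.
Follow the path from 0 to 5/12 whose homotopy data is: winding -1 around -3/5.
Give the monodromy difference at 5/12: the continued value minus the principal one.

Continued minus principal equals (10/7)*pi*i.

The rational part is single-valued and drops out of the difference; each branch term changes only by its own monodromy.
(-5/7)*log(1 - x/(-3/5)): each positive loop around -3/5 adds 2*pi*i to the log, so winding -1 contributes (-5/7)*(-1)*2*pi*i = (10/7)*pi*i.
Summing the contributions at x = 5/12 gives (10/7)*pi*i.


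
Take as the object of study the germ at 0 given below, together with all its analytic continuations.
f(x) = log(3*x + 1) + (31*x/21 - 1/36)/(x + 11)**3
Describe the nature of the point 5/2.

Denominator factors: x + 11 = 27/2 at x = 5/2 — none vanishes.
Branch term log(1 - x/(-1/3)): argument at 5/2 is 17/2, nonzero, so 5/2 is not its branch point (a point on a principal cut is still regular for the continued germ).
So the germ continues analytically to 5/2.

The point is a regular point.


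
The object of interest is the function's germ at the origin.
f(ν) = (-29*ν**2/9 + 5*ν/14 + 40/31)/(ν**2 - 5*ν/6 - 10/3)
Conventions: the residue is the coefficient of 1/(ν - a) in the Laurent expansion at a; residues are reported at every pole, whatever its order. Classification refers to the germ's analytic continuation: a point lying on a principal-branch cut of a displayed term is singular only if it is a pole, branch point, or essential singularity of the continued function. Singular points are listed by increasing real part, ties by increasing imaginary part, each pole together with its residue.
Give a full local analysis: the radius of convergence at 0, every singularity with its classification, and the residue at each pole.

Radius of convergence at 0: -5/12 + (1/12)*sqrt(505).
At 5/12 - (1/12)*sqrt(505): a pole of order 1; residue -220/189 + (73264/591759)*sqrt(505).
At 5/12 + (1/12)*sqrt(505): a pole of order 1; residue -220/189 - (73264/591759)*sqrt(505).

Denominator factor (ν**2 - 5*ν/6 - 10/3): discriminant 505/36, real irrational roots 5/12 + (1/12)*sqrt(505) and 5/12 - (1/12)*sqrt(505); poles of order 1, moduli 5/12 + (1/12)*sqrt(505) and -5/12 + (1/12)*sqrt(505).
The radius of convergence is the smallest modulus among the singular points: -5/12 + (1/12)*sqrt(505).
The factor ν**2 - 5*ν/6 - 10/3 splits as (ν - a)(ν - a') with a = 5/12 - (1/12)*sqrt(505), a' = 5/12 + (1/12)*sqrt(505). At the order-1 pole a set g(ν) = (ν - a)*f(ν) = [-29*ν**2/9 + 5*ν/14 + 40/31] / (ν - a').
Simple pole: residue = g(a) at a = 5/12 - (1/12)*sqrt(505), which is -220/189 + (73264/591759)*sqrt(505).
The factor ν**2 - 5*ν/6 - 10/3 splits as (ν - a)(ν - a') with a = 5/12 + (1/12)*sqrt(505), a' = 5/12 - (1/12)*sqrt(505). At the order-1 pole a set g(ν) = (ν - a)*f(ν) = [-29*ν**2/9 + 5*ν/14 + 40/31] / (ν - a').
Simple pole: residue = g(a) at a = 5/12 + (1/12)*sqrt(505), which is -220/189 - (73264/591759)*sqrt(505).
List the singular points by increasing real part (a conjugate pair: the negative imaginary part first).


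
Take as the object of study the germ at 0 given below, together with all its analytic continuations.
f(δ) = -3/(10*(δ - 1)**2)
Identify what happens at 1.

The point is a pole of order 2.

The denominator factor δ - 1 vanishes at 1 and appears to the power 2; the numerator there equals -3/10, nonzero, and no other factor vanishes.
Hence a pole whose order is the multiplicity, 2.


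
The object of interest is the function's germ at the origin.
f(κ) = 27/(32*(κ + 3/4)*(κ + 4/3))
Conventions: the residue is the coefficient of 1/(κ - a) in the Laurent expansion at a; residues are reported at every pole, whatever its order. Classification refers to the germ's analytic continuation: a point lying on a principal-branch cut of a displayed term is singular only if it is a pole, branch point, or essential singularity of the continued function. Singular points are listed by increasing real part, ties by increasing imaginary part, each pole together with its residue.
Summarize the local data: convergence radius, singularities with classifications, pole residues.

Radius of convergence at 0: 3/4.
At -4/3: a pole of order 1; residue -81/56.
At -3/4: a pole of order 1; residue 81/56.

Denominator factor (κ + 3/4): pole of order 1 at -3/4, modulus 3/4.
Denominator factor (κ + 4/3): pole of order 1 at -4/3, modulus 4/3.
The radius of convergence is the smallest modulus among the singular points: 3/4.
At the order-1 pole -4/3 set g(κ) = (κ - (-4/3))*f(κ) = 27/(32*(κ + 3/4)).
Simple pole: residue = g(a) at a = -4/3, which is -81/56.
At the order-1 pole -3/4 set g(κ) = (κ - (-3/4))*f(κ) = 27/(32*(κ + 4/3)).
Simple pole: residue = g(a) at a = -3/4, which is 81/56.
List the singular points by increasing real part (a conjugate pair: the negative imaginary part first).


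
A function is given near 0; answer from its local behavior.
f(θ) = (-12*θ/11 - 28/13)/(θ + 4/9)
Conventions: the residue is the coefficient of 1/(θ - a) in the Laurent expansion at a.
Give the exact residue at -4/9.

At the order-1 pole -4/9 set g(θ) = (θ - (-4/9))*f(θ) = -12*θ/11 - 28/13.
Simple pole: residue = g(a) at a = -4/9, which is -716/429.

The residue is -716/429.


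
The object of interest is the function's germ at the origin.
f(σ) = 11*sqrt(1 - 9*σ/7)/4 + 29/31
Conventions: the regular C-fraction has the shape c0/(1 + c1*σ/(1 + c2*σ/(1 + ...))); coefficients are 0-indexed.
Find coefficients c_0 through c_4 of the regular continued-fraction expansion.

Taylor coefficients (expand at 0): a_0 = 457/124, a_1 = -99/56, a_2 = -891/1568, a_3 = -8019/21952, a_4 = -360855/1229312.
c0 = a_0 = 457/124. Peel one level at a time: if S = 1 + c*σ/S' with S'(0) = 1, then c is the σ-coefficient of S and S' = c*σ/(S - 1).
S_1 = c0/f = 1 + (3069/6398)*σ + (31460319/81868808)*σ^2 + ...; c1 = 3069/6398.
S_2 = c1*σ/(S_1 - 1) = 1 + (-10251/12796)*σ + (-81/784)*σ^2 + ...; c2 = -10251/12796.
S_3 = c2*σ/(S_2 - 1) = 1 + (-4113/31892)*σ + (-67407957/1017099664)*σ^2 + ...; c3 = -4113/31892.
S_4 = c3*σ/(S_3 - 1) = 1 + (-16389/31892)*σ + ...; c4 = -16389/31892.

The regular C-fraction coefficients are [457/124, 3069/6398, -10251/12796, -4113/31892, -16389/31892].


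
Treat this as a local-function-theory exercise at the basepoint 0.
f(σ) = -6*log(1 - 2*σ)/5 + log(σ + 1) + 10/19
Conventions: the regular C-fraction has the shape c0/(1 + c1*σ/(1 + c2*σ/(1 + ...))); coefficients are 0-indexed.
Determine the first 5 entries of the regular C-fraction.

The regular C-fraction coefficients are [10/19, -323/50, 2508/425, 63025/511632, -46009361/75872016].

Taylor coefficients (expand at 0): a_0 = 10/19, a_1 = 17/5, a_2 = 19/10, a_3 = 53/15, a_4 = 91/20.
c0 = a_0 = 10/19. Peel one level at a time: if S = 1 + c*σ/S' with S'(0) = 1, then c is the σ-coefficient of S and S' = c*σ/(S - 1).
S_1 = c0/f = 1 + (-323/50)*σ + (23826/625)*σ^2 + ...; c1 = -323/50.
S_2 = c1*σ/(S_1 - 1) = 1 + (2508/425)*σ + (-2521/3468)*σ^2 + ...; c2 = 2508/425.
S_3 = c2*σ/(S_2 - 1) = 1 + (63025/511632)*σ + (67660825/905769216)*σ^2 + ...; c3 = 63025/511632.
S_4 = c3*σ/(S_3 - 1) = 1 + (-46009361/75872016)*σ + ...; c4 = -46009361/75872016.


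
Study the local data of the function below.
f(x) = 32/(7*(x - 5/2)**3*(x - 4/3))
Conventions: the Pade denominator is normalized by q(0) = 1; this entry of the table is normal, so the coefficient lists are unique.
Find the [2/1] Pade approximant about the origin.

Taylor coefficients needed (expand at 0): a_0 = 192/875, a_1 = 1872/4375, a_2 = 11628/21875, a_3 = 11793/21875.
Write the denominator as Q(x) = 1 + q1*x. Requiring Q*f - P = O(x^4) with deg P <= 2 kills the coefficients of x^3..x^3 in Q*f:
  x^3: a_3 + q1*a_2 = 0, i.e. 11793/21875 + (11628/21875)*q1 = 0.
Solving this linear system: q1 = -3931/3876.
The numerator is Q*f truncated at degree 2: P0 = a_0 = 192/875; P1 = a_1 + q1*a_0 = 290176/1413125; P2 = a_2 + q1*a_1 = 689664/7065625.

The Pade approximant has numerator coefficients [192/875, 290176/1413125, 689664/7065625]; denominator coefficients [1, -3931/3876].


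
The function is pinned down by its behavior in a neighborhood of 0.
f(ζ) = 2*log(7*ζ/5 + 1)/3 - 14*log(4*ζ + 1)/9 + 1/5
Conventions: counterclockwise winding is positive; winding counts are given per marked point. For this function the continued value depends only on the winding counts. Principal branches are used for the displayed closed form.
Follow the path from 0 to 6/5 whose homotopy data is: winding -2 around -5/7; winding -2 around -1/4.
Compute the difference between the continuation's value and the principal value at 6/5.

The rational part is single-valued and drops out of the difference; each branch term changes only by its own monodromy.
(-14/9)*log(1 - ζ/(-1/4)): each positive loop around -1/4 adds 2*pi*i to the log, so winding -2 contributes (-14/9)*(-2)*2*pi*i = (56/9)*pi*i.
(2/3)*log(1 - ζ/(-5/7)): each positive loop around -5/7 adds 2*pi*i to the log, so winding -2 contributes (2/3)*(-2)*2*pi*i = -(8/3)*pi*i.
Summing the contributions at ζ = 6/5 gives (32/9)*pi*i.

Continued minus principal equals (32/9)*pi*i.
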